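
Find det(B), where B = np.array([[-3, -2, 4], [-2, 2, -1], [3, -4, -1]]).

The determinant is 36.

Expand along row 1:
  + (-3) · |2 -1; -4 -1| = (-3)·(-2 − 4) = 18
  − (-2) · |-2 -1; 3 -1| = −(-2)·(2 − (-3)) = 10
  + 4 · |-2 2; 3 -4| = 4·(8 − 6) = 8
Sum: (18) + (10) + (8) = 36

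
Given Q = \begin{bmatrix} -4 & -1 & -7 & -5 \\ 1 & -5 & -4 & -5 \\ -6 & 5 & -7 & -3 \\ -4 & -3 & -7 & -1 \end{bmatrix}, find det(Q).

det(Q) = -336

Expand along row 1:
  + (-4) · M_11   where M_11 = det([-5 -4 -5; 5 -7 -3; -3 -7 -1]) = 294
  − (-1) · M_12   where M_12 = det([1 -4 -5; -6 -7 -3; -4 -7 -1]) = -108
  + (-7) · M_13   where M_13 = det([1 -5 -5; -6 5 -3; -4 -3 -1]) = -234
  − (-5) · M_14   where M_14 = det([1 -5 -4; -6 5 -7; -4 -3 -7]) = -138
det = (+1)·(-4)·(294) + (-1)·(-1)·(-108) + (+1)·(-7)·(-234) + (-1)·(-5)·(-138) = -336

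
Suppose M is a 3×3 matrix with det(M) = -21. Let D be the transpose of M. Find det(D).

|D| = -21

det(Mᵀ) = det(M).
det(D) = (1)·(-21) = -21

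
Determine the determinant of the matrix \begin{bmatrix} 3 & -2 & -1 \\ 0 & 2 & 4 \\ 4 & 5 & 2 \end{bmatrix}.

The determinant is -72.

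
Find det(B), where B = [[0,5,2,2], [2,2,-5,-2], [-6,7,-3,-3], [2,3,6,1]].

|B| = -902

Expand along row 1 (it has 1 zero):
  − (5) · M_12   where M_12 = det([2 -5 -2; -6 -3 -3; 2 6 1]) = 90
  + (2) · M_13   where M_13 = det([2 2 -2; -6 7 -3; 2 3 1]) = 96
  − (2) · M_14   where M_14 = det([2 2 -5; -6 7 -3; 2 3 6]) = 322
det = (-1)·(5)·(90) + (+1)·(2)·(96) + (-1)·(2)·(322) = -902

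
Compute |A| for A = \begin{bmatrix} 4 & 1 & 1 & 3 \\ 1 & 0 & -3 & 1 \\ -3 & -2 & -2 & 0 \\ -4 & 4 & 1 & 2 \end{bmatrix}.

-213

Expand along row 2 (it has 1 zero):
  − (1) · M_21   where M_21 = det([1 1 3; -2 -2 0; 4 1 2]) = 18
  − (-3) · M_23   where M_23 = det([4 1 3; -3 -2 0; -4 4 2]) = -70
  + (1) · M_24   where M_24 = det([4 1 1; -3 -2 -2; -4 4 1]) = 15
det = (-1)·(1)·(18) + (-1)·(-3)·(-70) + (+1)·(1)·(15) = -213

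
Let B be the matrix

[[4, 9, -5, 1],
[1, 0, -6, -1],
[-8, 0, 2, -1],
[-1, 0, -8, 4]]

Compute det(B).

2376

Expand along column 2 (it has 3 zeros):
  − (9) · M_12   where M_12 = det([1 -6 -1; -8 2 -1; -1 -8 4]) = -264
det = (-1)·(9)·(-264) = 2376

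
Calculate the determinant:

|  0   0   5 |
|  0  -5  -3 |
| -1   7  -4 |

The determinant is -25.

Expand along column 1:
  + (-1) · |0 5; -5 -3| = (-1)·(0 − (-25)) = -25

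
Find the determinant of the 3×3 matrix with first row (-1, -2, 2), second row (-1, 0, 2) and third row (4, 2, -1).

-14

Expand along row 2:
  − (-1) · |-2 2; 2 -1| = −(-1)·(2 − 4) = -2
  − 2 · |-1 -2; 4 2| = −2·(-2 − (-8)) = -12
Sum: (-2) + (-12) = -14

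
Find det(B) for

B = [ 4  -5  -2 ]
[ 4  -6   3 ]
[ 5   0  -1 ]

Expand along column 2:
  − (-5) · |4 3; 5 -1| = −(-5)·(-4 − 15) = -95
  + (-6) · |4 -2; 5 -1| = (-6)·(-4 − (-10)) = -36
Sum: (-95) + (-36) = -131

-131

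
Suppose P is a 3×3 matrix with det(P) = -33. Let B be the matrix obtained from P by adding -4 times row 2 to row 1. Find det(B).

Adding a multiple of one row to another leaves the determinant unchanged.
det(B) = (1)·(-33) = -33

-33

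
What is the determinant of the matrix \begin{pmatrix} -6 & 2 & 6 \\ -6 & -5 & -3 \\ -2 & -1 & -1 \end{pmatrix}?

The determinant is -36.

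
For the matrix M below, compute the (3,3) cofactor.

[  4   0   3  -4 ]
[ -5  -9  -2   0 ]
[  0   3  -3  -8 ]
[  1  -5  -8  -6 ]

80

Delete row 3 and column 3; the remaining 3×3 submatrix is [4 0 -4; -5 -9 0; 1 -5 -6].
Its determinant is 80.
The cofactor carries sign (−1)^(3+3) = +1, so C_{3,3} = +(80) = 80.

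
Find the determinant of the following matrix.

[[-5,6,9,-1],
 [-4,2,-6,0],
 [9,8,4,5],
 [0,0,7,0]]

Expand along row 4 (it has 3 zeros):
  − (7) · M_43   where M_43 = det([-5 6 -1; -4 2 0; 9 8 5]) = 120
det = (-1)·(7)·(120) = -840

-840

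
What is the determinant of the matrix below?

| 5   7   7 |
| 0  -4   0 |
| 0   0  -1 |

20

The matrix is upper triangular, so the determinant is the product of the diagonal entries:
det = (5) · (-4) · (-1) = 20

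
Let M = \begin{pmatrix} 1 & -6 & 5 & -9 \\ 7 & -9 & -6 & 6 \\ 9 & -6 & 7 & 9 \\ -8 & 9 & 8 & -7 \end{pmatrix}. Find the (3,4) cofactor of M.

15

Delete row 3 and column 4; the remaining 3×3 submatrix is [1 -6 5; 7 -9 -6; -8 9 8].
Its determinant is -15.
The cofactor carries sign (−1)^(3+4) = −1, so C_{3,4} = −(-15) = 15.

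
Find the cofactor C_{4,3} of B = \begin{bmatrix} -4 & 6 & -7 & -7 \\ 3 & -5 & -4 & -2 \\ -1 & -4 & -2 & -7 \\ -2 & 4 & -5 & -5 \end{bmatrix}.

Delete row 4 and column 3; the remaining 3×3 submatrix is [-4 6 -7; 3 -5 -2; -1 -4 -7].
Its determinant is 149.
The cofactor carries sign (−1)^(4+3) = −1, so C_{4,3} = −(149) = -149.

-149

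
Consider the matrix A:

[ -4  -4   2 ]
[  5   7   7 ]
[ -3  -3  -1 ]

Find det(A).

Expand along column 1:
  + (-4) · |7 7; -3 -1| = (-4)·(-7 − (-21)) = -56
  − 5 · |-4 2; -3 -1| = −5·(4 − (-6)) = -50
  + (-3) · |-4 2; 7 7| = (-3)·(-28 − 14) = 126
Sum: (-56) + (-50) + (126) = 20

20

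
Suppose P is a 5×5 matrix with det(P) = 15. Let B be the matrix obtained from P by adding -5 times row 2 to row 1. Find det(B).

The determinant is 15.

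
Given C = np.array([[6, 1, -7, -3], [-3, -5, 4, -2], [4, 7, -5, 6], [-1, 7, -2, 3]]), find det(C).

Expand along row 1:
  + (6) · M_11   where M_11 = det([-5 4 -2; 7 -5 6; 7 -2 3]) = 57
  − (1) · M_12   where M_12 = det([-3 4 -2; 4 -5 6; -1 -2 3]) = -37
  + (-7) · M_13   where M_13 = det([-3 -5 -2; 4 7 6; -1 7 3]) = 83
  − (-3) · M_14   where M_14 = det([-3 -5 4; 4 7 -5; -1 7 -2]) = 12
det = (+1)·(6)·(57) + (-1)·(1)·(-37) + (+1)·(-7)·(83) + (-1)·(-3)·(12) = -166

det(C) = -166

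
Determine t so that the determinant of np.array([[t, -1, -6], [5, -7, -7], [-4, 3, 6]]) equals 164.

t = -4

Expanding along the column containing t, det(M) is linear in t: det(M) = (-21)·t + (80).
Set (-21)·t + (80) = 164  ⇒  (-21)·t = 84  ⇒  t = -4.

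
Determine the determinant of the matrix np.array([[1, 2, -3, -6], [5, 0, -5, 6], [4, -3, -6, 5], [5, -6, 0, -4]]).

Expand along row 2 (it has 1 zero):
  − (5) · M_21   where M_21 = det([2 -3 -6; -3 -6 5; -6 0 -4]) = 390
  − (-5) · M_23   where M_23 = det([1 2 -6; 4 -3 5; 5 -6 -4]) = 178
  + (6) · M_24   where M_24 = det([1 2 -3; 4 -3 -6; 5 -6 0]) = -69
det = (-1)·(5)·(390) + (-1)·(-5)·(178) + (+1)·(6)·(-69) = -1474

The determinant is -1474.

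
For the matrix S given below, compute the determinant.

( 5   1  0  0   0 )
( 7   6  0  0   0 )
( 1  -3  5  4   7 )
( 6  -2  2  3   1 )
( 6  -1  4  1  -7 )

S is block lower-triangular with a 2×2 block and a 3×3 block on the diagonal, so its determinant equals the product of the determinants of the diagonal blocks.
det of the 2×2 block = 23
det of the 3×3 block = -108
det = (23)·(-108) = -2484

The determinant is -2484.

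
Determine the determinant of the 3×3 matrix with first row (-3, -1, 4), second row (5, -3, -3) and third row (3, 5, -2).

The determinant is 72.

Expand along row 1:
  + (-3) · |-3 -3; 5 -2| = (-3)·(6 − (-15)) = -63
  − (-1) · |5 -3; 3 -2| = −(-1)·(-10 − (-9)) = -1
  + 4 · |5 -3; 3 5| = 4·(25 − (-9)) = 136
Sum: (-63) + (-1) + (136) = 72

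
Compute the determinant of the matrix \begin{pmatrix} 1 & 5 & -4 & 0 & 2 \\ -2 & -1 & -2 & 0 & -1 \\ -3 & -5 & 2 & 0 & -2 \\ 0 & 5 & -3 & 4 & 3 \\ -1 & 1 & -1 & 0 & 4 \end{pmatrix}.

Expand along column 4 (it has 4 zeros):
  + (4) · M_44   where M_44 = det([1 5 -4 2; -2 -1 -2 -1; -3 -5 2 -2; -1 1 -1 4]) = 30
det = (+1)·(4)·(30) = 120

120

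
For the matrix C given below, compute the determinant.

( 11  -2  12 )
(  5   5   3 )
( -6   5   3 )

det(C) = 726

Expand along row 1:
  + 11 · |5 3; 5 3| = 11·(15 − 15) = 0
  − (-2) · |5 3; -6 3| = −(-2)·(15 − (-18)) = 66
  + 12 · |5 5; -6 5| = 12·(25 − (-30)) = 660
Sum: (0) + (66) + (660) = 726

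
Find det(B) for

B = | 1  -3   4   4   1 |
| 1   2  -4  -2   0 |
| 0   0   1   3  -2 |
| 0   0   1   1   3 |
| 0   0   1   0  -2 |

B is block upper-triangular with a 2×2 block and a 3×3 block on the diagonal, so its determinant equals the product of the determinants of the diagonal blocks.
det of the 2×2 block = 5
det of the 3×3 block = 15
det = (5)·(15) = 75

The determinant is 75.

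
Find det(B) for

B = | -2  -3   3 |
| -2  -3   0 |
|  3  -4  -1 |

Expand along column 3:
  + 3 · |-2 -3; 3 -4| = 3·(8 − (-9)) = 51
  + (-1) · |-2 -3; -2 -3| = (-1)·(6 − 6) = 0
Sum: (51) + (0) = 51

det(B) = 51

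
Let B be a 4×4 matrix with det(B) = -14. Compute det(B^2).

196

det(B^2) = (det B)^2 = (-14)^2 = 196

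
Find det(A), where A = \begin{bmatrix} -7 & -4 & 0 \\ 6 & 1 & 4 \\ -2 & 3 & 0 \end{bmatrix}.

The determinant is 116.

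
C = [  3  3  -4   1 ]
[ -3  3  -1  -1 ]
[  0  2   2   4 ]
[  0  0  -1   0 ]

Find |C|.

det(C) = 72

Expand along row 4 (it has 3 zeros):
  − (-1) · M_43   where M_43 = det([3 3 1; -3 3 -1; 0 2 4]) = 72
det = (-1)·(-1)·(72) = 72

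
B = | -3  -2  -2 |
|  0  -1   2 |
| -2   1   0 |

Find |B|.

18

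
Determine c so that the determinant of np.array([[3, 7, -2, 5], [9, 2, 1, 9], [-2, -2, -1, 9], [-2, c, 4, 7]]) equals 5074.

Expanding along the column containing c, det(A) is linear in c: det(A) = (217)·c + (3555).
Set (217)·c + (3555) = 5074  ⇒  (217)·c = 1519  ⇒  c = 7.

7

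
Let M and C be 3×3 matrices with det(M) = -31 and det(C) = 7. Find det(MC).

-217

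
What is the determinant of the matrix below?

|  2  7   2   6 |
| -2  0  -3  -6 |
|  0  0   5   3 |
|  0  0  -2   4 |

364

The matrix is block upper-triangular with a 2×2 block and a 2×2 block on the diagonal, so its determinant equals the product of the determinants of the diagonal blocks.
det of the 2×2 block = 14
det of the 2×2 block = 26
det = (14)·(26) = 364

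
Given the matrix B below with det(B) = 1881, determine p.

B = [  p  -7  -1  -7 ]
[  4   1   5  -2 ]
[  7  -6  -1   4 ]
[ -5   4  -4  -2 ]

p = -9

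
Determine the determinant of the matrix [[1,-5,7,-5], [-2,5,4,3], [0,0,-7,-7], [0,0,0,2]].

The matrix is block upper-triangular with a 2×2 block and a 2×2 block on the diagonal, so its determinant equals the product of the determinants of the diagonal blocks.
det of the 2×2 block = -5
det of the 2×2 block = -14
det = (-5)·(-14) = 70

70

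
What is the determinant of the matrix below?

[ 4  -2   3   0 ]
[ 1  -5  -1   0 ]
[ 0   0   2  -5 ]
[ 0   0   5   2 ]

-522

The matrix is block upper-triangular with a 2×2 block and a 2×2 block on the diagonal, so its determinant equals the product of the determinants of the diagonal blocks.
det of the 2×2 block = -18
det of the 2×2 block = 29
det = (-18)·(29) = -522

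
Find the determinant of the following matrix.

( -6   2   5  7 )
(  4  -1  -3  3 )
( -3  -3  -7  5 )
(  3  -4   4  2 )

Expand along row 1:
  + (-6) · M_11   where M_11 = det([-1 -3 3; -3 -7 5; -4 4 2]) = -44
  − (2) · M_12   where M_12 = det([4 -3 3; -3 -7 5; 3 4 2]) = -172
  + (5) · M_13   where M_13 = det([4 -1 3; -3 -3 5; 3 -4 2]) = 98
  − (7) · M_14   where M_14 = det([4 -1 -3; -3 -3 -7; 3 -4 4]) = -214
det = (+1)·(-6)·(-44) + (-1)·(2)·(-172) + (+1)·(5)·(98) + (-1)·(7)·(-214) = 2596

2596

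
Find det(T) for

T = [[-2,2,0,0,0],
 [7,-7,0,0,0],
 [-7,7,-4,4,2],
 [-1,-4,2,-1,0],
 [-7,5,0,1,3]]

|T| = 0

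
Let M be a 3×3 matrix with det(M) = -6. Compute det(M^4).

det(M^4) = (det M)^4 = (-6)^4 = 1296

The determinant is 1296.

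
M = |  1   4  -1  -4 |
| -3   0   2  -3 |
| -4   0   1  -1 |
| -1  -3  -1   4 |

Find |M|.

44

Expand along column 2 (it has 2 zeros):
  − (4) · M_12   where M_12 = det([-3 2 -3; -4 1 -1; -1 -1 4]) = 10
  + (-3) · M_42   where M_42 = det([1 -1 -4; -3 2 -3; -4 1 -1]) = -28
det = (-1)·(4)·(10) + (+1)·(-3)·(-28) = 44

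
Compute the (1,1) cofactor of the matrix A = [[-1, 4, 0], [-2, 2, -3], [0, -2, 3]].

The cofactor is 0.

Delete row 1 and column 1; the remaining 2×2 submatrix is [2 -3; -2 3].
Its determinant is 2·3 − (-3)·(-2) = 0.
The cofactor carries sign (−1)^(1+1) = +1, so C_{1,1} = +(0) = 0.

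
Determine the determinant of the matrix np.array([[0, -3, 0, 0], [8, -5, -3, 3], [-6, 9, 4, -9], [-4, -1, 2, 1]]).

The determinant is 186.

Expand along row 1 (it has 3 zeros):
  − (-3) · M_12   where M_12 = det([8 -3 3; -6 4 -9; -4 2 1]) = 62
det = (-1)·(-3)·(62) = 186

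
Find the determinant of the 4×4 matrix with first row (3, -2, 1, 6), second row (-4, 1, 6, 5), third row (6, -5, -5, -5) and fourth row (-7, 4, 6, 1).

-111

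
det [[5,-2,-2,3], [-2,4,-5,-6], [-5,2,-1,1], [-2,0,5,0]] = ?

-176

Expand along row 4 (it has 2 zeros):
  − (-2) · M_41   where M_41 = det([-2 -2 3; 4 -5 -6; 2 -1 1]) = 72
  − (5) · M_43   where M_43 = det([5 -2 3; -2 4 -6; -5 2 1]) = 64
det = (-1)·(-2)·(72) + (-1)·(5)·(64) = -176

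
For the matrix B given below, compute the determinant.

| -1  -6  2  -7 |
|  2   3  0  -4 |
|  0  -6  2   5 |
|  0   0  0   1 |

Expand along row 4 (it has 3 zeros):
  + (1) · M_44   where M_44 = det([-1 -6 2; 2 3 0; 0 -6 2]) = -6
det = (+1)·(1)·(-6) = -6

The determinant is -6.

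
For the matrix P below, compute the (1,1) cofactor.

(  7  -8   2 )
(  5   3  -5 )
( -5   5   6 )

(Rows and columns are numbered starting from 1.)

43

Delete row 1 and column 1; the remaining 2×2 submatrix is [3 -5; 5 6].
Its determinant is 3·6 − (-5)·5 = 43.
The cofactor carries sign (−1)^(1+1) = +1, so C_{1,1} = +(43) = 43.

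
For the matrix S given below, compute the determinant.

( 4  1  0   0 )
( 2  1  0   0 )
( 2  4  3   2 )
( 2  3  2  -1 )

S is block lower-triangular with a 2×2 block and a 2×2 block on the diagonal, so its determinant equals the product of the determinants of the diagonal blocks.
det of the 2×2 block = 2
det of the 2×2 block = -7
det = (2)·(-7) = -14

det(S) = -14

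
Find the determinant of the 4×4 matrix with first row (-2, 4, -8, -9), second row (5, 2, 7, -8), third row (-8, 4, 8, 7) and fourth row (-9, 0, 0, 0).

8352

Expand along row 4 (it has 3 zeros):
  − (-9) · M_41   where M_41 = det([4 -8 -9; 2 7 -8; 4 8 7]) = 928
det = (-1)·(-9)·(928) = 8352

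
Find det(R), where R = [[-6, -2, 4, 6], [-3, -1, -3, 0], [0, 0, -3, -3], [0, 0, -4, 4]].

0

R is block upper-triangular with a 2×2 block and a 2×2 block on the diagonal, so its determinant equals the product of the determinants of the diagonal blocks.
det of the 2×2 block = 0
det of the 2×2 block = -24
det = (0)·(-24) = 0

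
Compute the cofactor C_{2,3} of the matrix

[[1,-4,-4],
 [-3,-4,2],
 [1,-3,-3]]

Delete row 2 and column 3; the remaining 2×2 submatrix is [1 -4; 1 -3].
Its determinant is 1·(-3) − (-4)·1 = 1.
The cofactor carries sign (−1)^(2+3) = −1, so C_{2,3} = −(1) = -1.

-1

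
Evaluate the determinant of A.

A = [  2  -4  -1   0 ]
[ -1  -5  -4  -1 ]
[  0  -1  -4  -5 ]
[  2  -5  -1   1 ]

|A| = 10

Expand along row 1 (it has 1 zero):
  + (2) · M_11   where M_11 = det([-5 -4 -1; -1 -4 -5; -5 -1 1]) = -40
  − (-4) · M_12   where M_12 = det([-1 -4 -1; 0 -4 -5; 2 -1 1]) = 41
  + (-1) · M_13   where M_13 = det([-1 -5 -1; 0 -1 -5; 2 -5 1]) = 74
det = (+1)·(2)·(-40) + (-1)·(-4)·(41) + (+1)·(-1)·(74) = 10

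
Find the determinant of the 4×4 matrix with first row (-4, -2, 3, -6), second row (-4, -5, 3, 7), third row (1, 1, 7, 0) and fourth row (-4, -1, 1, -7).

Expand along row 3 (it has 1 zero):
  + (1) · M_31   where M_31 = det([-2 3 -6; -5 3 7; -1 1 -7]) = -58
  − (1) · M_32   where M_32 = det([-4 3 -6; -4 3 7; -4 1 -7]) = -104
  + (7) · M_33   where M_33 = det([-4 -2 -6; -4 -5 7; -4 -1 -7]) = 40
det = (+1)·(1)·(-58) + (-1)·(1)·(-104) + (+1)·(7)·(40) = 326

326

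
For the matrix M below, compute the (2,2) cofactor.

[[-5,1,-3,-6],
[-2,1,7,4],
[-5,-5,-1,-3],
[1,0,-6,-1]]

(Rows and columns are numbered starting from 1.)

Delete row 2 and column 2; the remaining 3×3 submatrix is [-5 -3 -6; -5 -1 -3; 1 -6 -1].
Its determinant is -77.
The cofactor carries sign (−1)^(2+2) = +1, so C_{2,2} = +(-77) = -77.

-77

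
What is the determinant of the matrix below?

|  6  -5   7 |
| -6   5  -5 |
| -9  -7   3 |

174

Expand along column 1:
  + 6 · |5 -5; -7 3| = 6·(15 − 35) = -120
  − (-6) · |-5 7; -7 3| = −(-6)·(-15 − (-49)) = 204
  + (-9) · |-5 7; 5 -5| = (-9)·(25 − 35) = 90
Sum: (-120) + (204) + (90) = 174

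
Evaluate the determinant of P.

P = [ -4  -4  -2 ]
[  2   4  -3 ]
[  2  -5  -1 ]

Expand along row 1:
  + (-4) · |4 -3; -5 -1| = (-4)·(-4 − 15) = 76
  − (-4) · |2 -3; 2 -1| = −(-4)·(-2 − (-6)) = 16
  + (-2) · |2 4; 2 -5| = (-2)·(-10 − 8) = 36
Sum: (76) + (16) + (36) = 128

|P| = 128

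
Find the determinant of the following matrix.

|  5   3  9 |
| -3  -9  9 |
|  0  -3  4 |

Expand along row 3:
  − (-3) · |5 9; -3 9| = −(-3)·(45 − (-27)) = 216
  + 4 · |5 3; -3 -9| = 4·(-45 − (-9)) = -144
Sum: (216) + (-144) = 72

72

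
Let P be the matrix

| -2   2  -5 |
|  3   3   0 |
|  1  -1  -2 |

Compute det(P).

Expand along row 2:
  − 3 · |2 -5; -1 -2| = −3·(-4 − 5) = 27
  + 3 · |-2 -5; 1 -2| = 3·(4 − (-5)) = 27
Sum: (27) + (27) = 54

det(P) = 54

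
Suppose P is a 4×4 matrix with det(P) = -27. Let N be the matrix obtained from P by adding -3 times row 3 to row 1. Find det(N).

det(N) = -27

Adding a multiple of one row to another leaves the determinant unchanged.
det(N) = (1)·(-27) = -27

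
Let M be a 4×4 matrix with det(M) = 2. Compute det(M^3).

The determinant is 8.

det(M^3) = (det M)^3 = (2)^3 = 8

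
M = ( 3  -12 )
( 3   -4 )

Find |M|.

det(M) = 3·(-4) − (-12)·3 = -12 − (-36) = 24

24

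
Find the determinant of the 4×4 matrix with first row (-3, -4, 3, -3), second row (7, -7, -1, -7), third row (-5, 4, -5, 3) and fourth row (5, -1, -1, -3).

Expand along row 1:
  + (-3) · M_11   where M_11 = det([-7 -1 -7; 4 -5 3; -1 -1 -3]) = -72
  − (-4) · M_12   where M_12 = det([7 -1 -7; -5 -5 3; 5 -1 -3]) = -84
  + (3) · M_13   where M_13 = det([7 -7 -7; -5 4 3; 5 -1 -3]) = 42
  − (-3) · M_14   where M_14 = det([7 -7 -1; -5 4 -5; 5 -1 -1]) = 162
det = (+1)·(-3)·(-72) + (-1)·(-4)·(-84) + (+1)·(3)·(42) + (-1)·(-3)·(162) = 492

492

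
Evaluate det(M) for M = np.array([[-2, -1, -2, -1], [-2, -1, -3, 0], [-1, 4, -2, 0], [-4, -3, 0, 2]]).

det(M) = -71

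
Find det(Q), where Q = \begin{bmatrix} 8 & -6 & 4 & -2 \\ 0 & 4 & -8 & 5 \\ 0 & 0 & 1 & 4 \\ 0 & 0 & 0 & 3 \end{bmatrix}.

|Q| = 96

Q is upper triangular, so det(Q) is the product of the diagonal entries:
det = (8) · (4) · (1) · (3) = 96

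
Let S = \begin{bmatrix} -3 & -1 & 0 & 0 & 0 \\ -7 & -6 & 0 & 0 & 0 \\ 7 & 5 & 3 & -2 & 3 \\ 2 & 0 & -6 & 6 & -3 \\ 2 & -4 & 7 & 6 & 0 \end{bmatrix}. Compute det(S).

-1518

S is block lower-triangular with a 2×2 block and a 3×3 block on the diagonal, so its determinant equals the product of the determinants of the diagonal blocks.
det of the 2×2 block = 11
det of the 3×3 block = -138
det = (11)·(-138) = -1518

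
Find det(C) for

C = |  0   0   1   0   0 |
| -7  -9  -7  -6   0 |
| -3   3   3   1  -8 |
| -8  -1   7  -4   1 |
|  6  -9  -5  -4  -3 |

Expand along row 1 (it has 4 zeros):
  + (1) · M_13   where M_13 = det([-7 -9 -6 0; -3 3 1 -8; -8 -1 -4 1; 6 -9 -4 -3]) = -2386
det = (+1)·(1)·(-2386) = -2386

det(C) = -2386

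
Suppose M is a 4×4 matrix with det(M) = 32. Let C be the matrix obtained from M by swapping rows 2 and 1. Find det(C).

-32

Swapping two rows multiplies the determinant by −1.
det(C) = (-1)·(32) = -32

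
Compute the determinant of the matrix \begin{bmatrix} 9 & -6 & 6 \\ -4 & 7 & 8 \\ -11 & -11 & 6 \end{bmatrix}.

2280

Expand along row 1:
  + 9 · |7 8; -11 6| = 9·(42 − (-88)) = 1170
  − (-6) · |-4 8; -11 6| = −(-6)·(-24 − (-88)) = 384
  + 6 · |-4 7; -11 -11| = 6·(44 − (-77)) = 726
Sum: (1170) + (384) + (726) = 2280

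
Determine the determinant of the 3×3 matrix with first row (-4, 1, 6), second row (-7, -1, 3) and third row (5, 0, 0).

Expand along row 3:
  + 5 · |1 6; -1 3| = 5·(3 − (-6)) = 45

45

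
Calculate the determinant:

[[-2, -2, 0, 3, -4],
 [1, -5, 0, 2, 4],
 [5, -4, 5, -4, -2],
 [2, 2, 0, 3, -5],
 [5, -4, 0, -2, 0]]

The determinant is -4545.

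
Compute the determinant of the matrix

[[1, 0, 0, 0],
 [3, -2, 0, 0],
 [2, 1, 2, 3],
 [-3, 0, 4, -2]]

32

The matrix is block lower-triangular with a 2×2 block and a 2×2 block on the diagonal, so its determinant equals the product of the determinants of the diagonal blocks.
det of the 2×2 block = -2
det of the 2×2 block = -16
det = (-2)·(-16) = 32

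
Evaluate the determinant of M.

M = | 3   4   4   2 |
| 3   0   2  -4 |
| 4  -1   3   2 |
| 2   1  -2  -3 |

det(M) = -388

Expand along row 2 (it has 1 zero):
  − (3) · M_21   where M_21 = det([4 4 2; -1 3 2; 1 -2 -3]) = -26
  − (2) · M_23   where M_23 = det([3 4 2; 4 -1 2; 2 1 -3]) = 79
  + (-4) · M_24   where M_24 = det([3 4 4; 4 -1 3; 2 1 -2]) = 77
det = (-1)·(3)·(-26) + (-1)·(2)·(79) + (+1)·(-4)·(77) = -388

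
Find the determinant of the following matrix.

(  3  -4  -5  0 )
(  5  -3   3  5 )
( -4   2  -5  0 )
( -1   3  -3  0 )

Expand along column 4 (it has 3 zeros):
  + (5) · M_24   where M_24 = det([3 -4 -5; -4 2 -5; -1 3 -3]) = 105
det = (+1)·(5)·(105) = 525

The determinant is 525.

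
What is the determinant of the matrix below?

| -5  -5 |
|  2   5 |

-15

det = (-5)·5 − (-5)·2 = -25 − (-10) = -15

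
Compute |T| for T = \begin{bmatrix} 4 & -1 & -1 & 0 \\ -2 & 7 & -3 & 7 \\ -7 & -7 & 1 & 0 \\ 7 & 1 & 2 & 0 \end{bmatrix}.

-861

Expand along column 4 (it has 3 zeros):
  + (7) · M_24   where M_24 = det([4 -1 -1; -7 -7 1; 7 1 2]) = -123
det = (+1)·(7)·(-123) = -861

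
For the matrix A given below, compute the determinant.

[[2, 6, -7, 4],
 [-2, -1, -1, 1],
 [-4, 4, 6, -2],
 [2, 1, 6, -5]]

Expand along row 1:
  + (2) · M_11   where M_11 = det([-1 -1 1; 4 6 -2; 1 6 -5]) = 18
  − (6) · M_12   where M_12 = det([-2 -1 1; -4 6 -2; 2 6 -5]) = 24
  + (-7) · M_13   where M_13 = det([-2 -1 1; -4 4 -2; 2 1 -5]) = 48
  − (4) · M_14   where M_14 = det([-2 -1 -1; -4 4 6; 2 1 6]) = -60
det = (+1)·(2)·(18) + (-1)·(6)·(24) + (+1)·(-7)·(48) + (-1)·(4)·(-60) = -204

-204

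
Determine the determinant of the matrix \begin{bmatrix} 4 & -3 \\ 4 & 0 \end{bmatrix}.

det = 4·0 − (-3)·4 = 0 − (-12) = 12

The determinant is 12.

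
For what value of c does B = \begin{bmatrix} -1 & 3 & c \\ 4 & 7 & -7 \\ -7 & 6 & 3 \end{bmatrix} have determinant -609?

Expanding along the column containing c, det(B) is linear in c: det(B) = (73)·c + (48).
Set (73)·c + (48) = -609  ⇒  (73)·c = -657  ⇒  c = -9.

c = -9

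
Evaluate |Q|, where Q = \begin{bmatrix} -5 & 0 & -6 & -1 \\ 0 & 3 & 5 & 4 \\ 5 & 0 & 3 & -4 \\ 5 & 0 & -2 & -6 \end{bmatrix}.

det(Q) = 285

Expand along column 2 (it has 3 zeros):
  + (3) · M_22   where M_22 = det([-5 -6 -1; 5 3 -4; 5 -2 -6]) = 95
det = (+1)·(3)·(95) = 285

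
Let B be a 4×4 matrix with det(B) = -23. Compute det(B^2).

det(B^2) = (det B)^2 = (-23)^2 = 529

The determinant is 529.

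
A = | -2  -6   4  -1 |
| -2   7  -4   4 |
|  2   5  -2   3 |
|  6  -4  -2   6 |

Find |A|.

Expand along row 1:
  + (-2) · M_11   where M_11 = det([7 -4 4; 5 -2 3; -4 -2 6]) = 54
  − (-6) · M_12   where M_12 = det([-2 -4 4; 2 -2 3; 6 -2 6]) = 20
  + (4) · M_13   where M_13 = det([-2 7 4; 2 5 3; 6 -4 6]) = -194
  − (-1) · M_14   where M_14 = det([-2 7 -4; 2 5 -2; 6 -4 -2]) = 132
det = (+1)·(-2)·(54) + (-1)·(-6)·(20) + (+1)·(4)·(-194) + (-1)·(-1)·(132) = -632

The determinant is -632.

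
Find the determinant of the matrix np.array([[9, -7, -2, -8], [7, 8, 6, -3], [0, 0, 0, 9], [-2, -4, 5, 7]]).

Expand along row 3 (it has 3 zeros):
  − (9) · M_34   where M_34 = det([9 -7 -2; 7 8 6; -2 -4 5]) = 929
det = (-1)·(9)·(929) = -8361

-8361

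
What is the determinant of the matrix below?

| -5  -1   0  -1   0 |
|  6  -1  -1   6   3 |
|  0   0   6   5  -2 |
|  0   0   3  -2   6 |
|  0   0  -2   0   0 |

The matrix is block upper-triangular with a 2×2 block and a 3×3 block on the diagonal, so its determinant equals the product of the determinants of the diagonal blocks.
det of the 2×2 block = 11
det of the 3×3 block = -52
det = (11)·(-52) = -572

-572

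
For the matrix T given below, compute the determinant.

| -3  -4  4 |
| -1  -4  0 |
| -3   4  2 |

det(T) = -48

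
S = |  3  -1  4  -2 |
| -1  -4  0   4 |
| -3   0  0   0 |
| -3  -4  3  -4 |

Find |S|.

276

Expand along row 3 (it has 3 zeros):
  + (-3) · M_31   where M_31 = det([-1 4 -2; -4 0 4; -4 3 -4]) = -92
det = (+1)·(-3)·(-92) = 276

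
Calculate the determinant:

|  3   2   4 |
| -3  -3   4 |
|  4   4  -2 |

The determinant is -10.

Expand along row 1:
  + 3 · |-3 4; 4 -2| = 3·(6 − 16) = -30
  − 2 · |-3 4; 4 -2| = −2·(6 − 16) = 20
  + 4 · |-3 -3; 4 4| = 4·(-12 − (-12)) = 0
Sum: (-30) + (20) + (0) = -10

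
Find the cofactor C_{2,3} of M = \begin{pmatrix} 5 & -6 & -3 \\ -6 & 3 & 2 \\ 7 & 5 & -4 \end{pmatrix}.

The cofactor is -67.

Delete row 2 and column 3; the remaining 2×2 submatrix is [5 -6; 7 5].
Its determinant is 5·5 − (-6)·7 = 67.
The cofactor carries sign (−1)^(2+3) = −1, so C_{2,3} = −(67) = -67.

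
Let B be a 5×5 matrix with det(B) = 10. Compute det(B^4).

The determinant is 10000.

det(B^4) = (det B)^4 = (10)^4 = 10000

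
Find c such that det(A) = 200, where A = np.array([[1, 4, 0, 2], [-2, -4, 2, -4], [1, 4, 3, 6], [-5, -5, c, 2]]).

4

Expanding along the column containing c, det(A) is linear in c: det(A) = (-16)·c + (264).
Set (-16)·c + (264) = 200  ⇒  (-16)·c = -64  ⇒  c = 4.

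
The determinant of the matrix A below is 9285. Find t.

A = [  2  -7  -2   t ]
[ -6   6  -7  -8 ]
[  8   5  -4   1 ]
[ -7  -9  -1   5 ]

Expanding along the row containing t, det(A) is linear in t: det(A) = (-721)·t + (6401).
Set (-721)·t + (6401) = 9285  ⇒  (-721)·t = 2884  ⇒  t = -4.

-4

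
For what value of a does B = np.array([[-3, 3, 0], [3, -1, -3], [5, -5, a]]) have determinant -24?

Expanding along the row containing a, det(B) is linear in a: det(B) = (-6)·a + (0).
Set (-6)·a + (0) = -24  ⇒  (-6)·a = -24  ⇒  a = 4.

4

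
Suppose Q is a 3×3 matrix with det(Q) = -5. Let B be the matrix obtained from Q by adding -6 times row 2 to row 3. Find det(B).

Adding a multiple of one row to another leaves the determinant unchanged.
det(B) = (1)·(-5) = -5

-5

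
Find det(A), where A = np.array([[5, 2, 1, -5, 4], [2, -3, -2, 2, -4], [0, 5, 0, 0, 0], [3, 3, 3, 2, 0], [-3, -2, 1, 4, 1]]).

Expand along row 3 (it has 4 zeros):
  − (5) · M_32   where M_32 = det([5 1 -5 4; 2 -2 2 -4; 3 3 2 0; -3 1 4 1]) = -316
det = (-1)·(5)·(-316) = 1580

1580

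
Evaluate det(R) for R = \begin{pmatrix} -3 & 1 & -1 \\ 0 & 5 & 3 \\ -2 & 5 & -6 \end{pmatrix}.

119

Expand along column 1:
  + (-3) · |5 3; 5 -6| = (-3)·(-30 − 15) = 135
  + (-2) · |1 -1; 5 3| = (-2)·(3 − (-5)) = -16
Sum: (135) + (-16) = 119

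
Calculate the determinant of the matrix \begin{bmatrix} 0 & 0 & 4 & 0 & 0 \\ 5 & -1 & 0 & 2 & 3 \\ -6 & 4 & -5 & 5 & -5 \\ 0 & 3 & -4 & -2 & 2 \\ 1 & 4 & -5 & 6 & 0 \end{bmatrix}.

Expand along row 1 (it has 4 zeros):
  + (4) · M_13   where M_13 = det([5 -1 2 3; -6 4 5 -5; 0 3 -2 2; 1 4 6 0]) = 61
det = (+1)·(4)·(61) = 244

244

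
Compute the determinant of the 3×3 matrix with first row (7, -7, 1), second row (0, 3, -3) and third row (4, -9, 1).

-96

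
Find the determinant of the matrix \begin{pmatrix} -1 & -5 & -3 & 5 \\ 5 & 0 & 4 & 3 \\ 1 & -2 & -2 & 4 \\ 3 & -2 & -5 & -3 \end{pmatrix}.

527

Expand along row 2 (it has 1 zero):
  − (5) · M_21   where M_21 = det([-5 -3 5; -2 -2 4; -2 -5 -3]) = -58
  − (4) · M_23   where M_23 = det([-1 -5 5; 1 -2 4; 3 -2 -3]) = -69
  + (3) · M_24   where M_24 = det([-1 -5 -3; 1 -2 -2; 3 -2 -5]) = -13
det = (-1)·(5)·(-58) + (-1)·(4)·(-69) + (+1)·(3)·(-13) = 527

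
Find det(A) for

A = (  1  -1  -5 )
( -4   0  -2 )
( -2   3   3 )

det(A) = 50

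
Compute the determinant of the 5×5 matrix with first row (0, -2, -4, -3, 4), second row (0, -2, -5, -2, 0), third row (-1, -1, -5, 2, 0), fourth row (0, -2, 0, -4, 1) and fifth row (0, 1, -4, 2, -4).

77

Expand along column 1 (it has 4 zeros):
  + (-1) · M_31   where M_31 = det([-2 -4 -3 4; -2 -5 -2 0; -2 0 -4 1; 1 -4 2 -4]) = -77
det = (+1)·(-1)·(-77) = 77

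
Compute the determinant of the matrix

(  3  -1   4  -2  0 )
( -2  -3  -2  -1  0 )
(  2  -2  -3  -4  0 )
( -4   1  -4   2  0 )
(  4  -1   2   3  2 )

Expand along column 5 (it has 4 zeros):
  + (2) · M_55   where M_55 = det([3 -1 4 -2; -2 -3 -2 -1; 2 -2 -3 -4; -4 1 -4 2]) = -55
det = (+1)·(2)·(-55) = -110

The determinant is -110.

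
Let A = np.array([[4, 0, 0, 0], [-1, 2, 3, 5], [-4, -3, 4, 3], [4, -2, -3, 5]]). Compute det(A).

Expand along row 1 (it has 3 zeros):
  + (4) · M_11   where M_11 = det([2 3 5; -3 4 3; -2 -3 5]) = 170
det = (+1)·(4)·(170) = 680

det(A) = 680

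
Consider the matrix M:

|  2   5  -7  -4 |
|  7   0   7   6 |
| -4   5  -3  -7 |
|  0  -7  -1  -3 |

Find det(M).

Expand along row 2 (it has 1 zero):
  − (7) · M_21   where M_21 = det([5 -7 -4; 5 -3 -7; -7 -1 -3]) = -334
  − (7) · M_23   where M_23 = det([2 5 -4; -4 5 -7; 0 -7 -3]) = -300
  + (6) · M_24   where M_24 = det([2 5 -7; -4 5 -3; 0 -7 -1]) = -268
det = (-1)·(7)·(-334) + (-1)·(7)·(-300) + (+1)·(6)·(-268) = 2830

2830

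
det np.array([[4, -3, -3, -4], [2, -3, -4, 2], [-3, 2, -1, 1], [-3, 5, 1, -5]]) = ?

82

Expand along row 1:
  + (4) · M_11   where M_11 = det([-3 -4 2; 2 -1 1; 5 1 -5]) = -58
  − (-3) · M_12   where M_12 = det([2 -4 2; -3 -1 1; -3 1 -5]) = 68
  + (-3) · M_13   where M_13 = det([2 -3 2; -3 2 1; -3 5 -5]) = 6
  − (-4) · M_14   where M_14 = det([2 -3 -4; -3 2 -1; -3 5 1]) = 32
det = (+1)·(4)·(-58) + (-1)·(-3)·(68) + (+1)·(-3)·(6) + (-1)·(-4)·(32) = 82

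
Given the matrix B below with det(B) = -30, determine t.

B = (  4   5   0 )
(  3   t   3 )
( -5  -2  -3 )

Expanding along the column containing t, det(B) is linear in t: det(B) = (-12)·t + (-6).
Set (-12)·t + (-6) = -30  ⇒  (-12)·t = -24  ⇒  t = 2.

t = 2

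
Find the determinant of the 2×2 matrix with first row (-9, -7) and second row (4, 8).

The determinant is -44.

det = (-9)·8 − (-7)·4 = -72 − (-28) = -44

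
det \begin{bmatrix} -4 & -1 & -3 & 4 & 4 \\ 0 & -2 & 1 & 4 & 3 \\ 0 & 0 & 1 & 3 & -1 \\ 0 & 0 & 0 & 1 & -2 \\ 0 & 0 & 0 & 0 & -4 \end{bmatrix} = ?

The matrix is upper triangular, so the determinant is the product of the diagonal entries:
det = (-4) · (-2) · (1) · (1) · (-4) = -32

-32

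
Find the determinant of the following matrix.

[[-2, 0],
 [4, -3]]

6

det = (-2)·(-3) − 0·4 = 6 − 0 = 6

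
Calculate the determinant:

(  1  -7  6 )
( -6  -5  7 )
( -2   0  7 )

Expand along row 3:
  + (-2) · |-7 6; -5 7| = (-2)·(-49 − (-30)) = 38
  + 7 · |1 -7; -6 -5| = 7·(-5 − 42) = -329
Sum: (38) + (-329) = -291

-291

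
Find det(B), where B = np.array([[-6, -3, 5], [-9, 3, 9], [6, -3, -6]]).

Expand along column 1:
  + (-6) · |3 9; -3 -6| = (-6)·(-18 − (-27)) = -54
  − (-9) · |-3 5; -3 -6| = −(-9)·(18 − (-15)) = 297
  + 6 · |-3 5; 3 9| = 6·(-27 − 15) = -252
Sum: (-54) + (297) + (-252) = -9

-9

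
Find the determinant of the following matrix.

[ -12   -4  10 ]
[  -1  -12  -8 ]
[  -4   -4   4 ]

Expand along row 1:
  + (-12) · |-12 -8; -4 4| = (-12)·(-48 − 32) = 960
  − (-4) · |-1 -8; -4 4| = −(-4)·(-4 − 32) = -144
  + 10 · |-1 -12; -4 -4| = 10·(4 − 48) = -440
Sum: (960) + (-144) + (-440) = 376

The determinant is 376.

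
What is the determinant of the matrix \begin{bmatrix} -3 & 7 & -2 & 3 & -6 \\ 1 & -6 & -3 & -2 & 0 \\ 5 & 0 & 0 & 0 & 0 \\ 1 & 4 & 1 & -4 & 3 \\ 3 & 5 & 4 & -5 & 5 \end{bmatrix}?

The determinant is -1350.

Expand along row 3 (it has 4 zeros):
  + (5) · M_31   where M_31 = det([7 -2 3 -6; -6 -3 -2 0; 4 1 -4 3; 5 4 -5 5]) = -270
det = (+1)·(5)·(-270) = -1350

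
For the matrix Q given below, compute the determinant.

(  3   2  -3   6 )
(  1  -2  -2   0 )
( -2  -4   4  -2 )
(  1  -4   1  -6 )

Expand along row 2 (it has 1 zero):
  − (1) · M_21   where M_21 = det([2 -3 6; -4 4 -2; -4 1 -6]) = 76
  + (-2) · M_22   where M_22 = det([3 -3 6; -2 4 -2; 1 1 -6]) = -60
  − (-2) · M_23   where M_23 = det([3 2 6; -2 -4 -2; 1 -4 -6]) = 92
det = (-1)·(1)·(76) + (+1)·(-2)·(-60) + (-1)·(-2)·(92) = 228

det(Q) = 228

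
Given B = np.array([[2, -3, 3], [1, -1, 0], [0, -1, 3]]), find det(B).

0

Expand along column 1:
  + 2 · |-1 0; -1 3| = 2·(-3 − 0) = -6
  − 1 · |-3 3; -1 3| = −1·(-9 − (-3)) = 6
Sum: (-6) + (6) = 0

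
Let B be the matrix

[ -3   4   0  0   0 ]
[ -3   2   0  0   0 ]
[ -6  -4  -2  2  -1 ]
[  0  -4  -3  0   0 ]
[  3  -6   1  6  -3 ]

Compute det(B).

0

B is block lower-triangular with a 2×2 block and a 3×3 block on the diagonal, so its determinant equals the product of the determinants of the diagonal blocks.
det of the 2×2 block = 6
det of the 3×3 block = 0
det = (6)·(0) = 0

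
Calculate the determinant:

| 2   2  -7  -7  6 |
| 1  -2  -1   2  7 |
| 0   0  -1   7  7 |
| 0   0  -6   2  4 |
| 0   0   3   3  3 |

The determinant is -288.

The matrix is block upper-triangular with a 2×2 block and a 3×3 block on the diagonal, so its determinant equals the product of the determinants of the diagonal blocks.
det of the 2×2 block = -6
det of the 3×3 block = 48
det = (-6)·(48) = -288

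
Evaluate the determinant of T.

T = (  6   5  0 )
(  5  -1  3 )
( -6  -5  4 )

Expand along column 3:
  − 3 · |6 5; -6 -5| = −3·(-30 − (-30)) = 0
  + 4 · |6 5; 5 -1| = 4·(-6 − 25) = -124
Sum: (0) + (-124) = -124

|T| = -124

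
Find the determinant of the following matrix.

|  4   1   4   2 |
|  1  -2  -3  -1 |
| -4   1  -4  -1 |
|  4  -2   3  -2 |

Expand along row 1:
  + (4) · M_11   where M_11 = det([-2 -3 -1; 1 -4 -1; -2 3 -2]) = -29
  − (1) · M_12   where M_12 = det([1 -3 -1; -4 -4 -1; 4 3 -2]) = 43
  + (4) · M_13   where M_13 = det([1 -2 -1; -4 1 -1; 4 -2 -2]) = 16
  − (2) · M_14   where M_14 = det([1 -2 -3; -4 1 -4; 4 -2 3]) = -9
det = (+1)·(4)·(-29) + (-1)·(1)·(43) + (+1)·(4)·(16) + (-1)·(2)·(-9) = -77

The determinant is -77.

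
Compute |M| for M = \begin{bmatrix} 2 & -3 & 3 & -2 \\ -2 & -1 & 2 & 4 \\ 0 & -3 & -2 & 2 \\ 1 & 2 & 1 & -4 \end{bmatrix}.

|M| = -42

Expand along row 3 (it has 1 zero):
  − (-3) · M_32   where M_32 = det([2 3 -2; -2 2 4; 1 1 -4]) = -28
  + (-2) · M_33   where M_33 = det([2 -3 -2; -2 -1 4; 1 2 -4]) = 10
  − (2) · M_34   where M_34 = det([2 -3 3; -2 -1 2; 1 2 1]) = -31
det = (-1)·(-3)·(-28) + (+1)·(-2)·(10) + (-1)·(2)·(-31) = -42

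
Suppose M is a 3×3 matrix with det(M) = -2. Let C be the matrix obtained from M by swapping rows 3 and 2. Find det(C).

Swapping two rows multiplies the determinant by −1.
det(C) = (-1)·(-2) = 2

2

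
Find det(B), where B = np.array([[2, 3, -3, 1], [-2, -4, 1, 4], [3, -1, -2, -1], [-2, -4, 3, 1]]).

|B| = -39

Expand along row 1:
  + (2) · M_11   where M_11 = det([-4 1 4; -1 -2 -1; -4 3 1]) = -43
  − (3) · M_12   where M_12 = det([-2 1 4; 3 -2 -1; -2 3 1]) = 17
  + (-3) · M_13   where M_13 = det([-2 -4 4; 3 -1 -1; -2 -4 1]) = -42
  − (1) · M_14   where M_14 = det([-2 -4 1; 3 -1 -2; -2 -4 3]) = 28
det = (+1)·(2)·(-43) + (-1)·(3)·(17) + (+1)·(-3)·(-42) + (-1)·(1)·(28) = -39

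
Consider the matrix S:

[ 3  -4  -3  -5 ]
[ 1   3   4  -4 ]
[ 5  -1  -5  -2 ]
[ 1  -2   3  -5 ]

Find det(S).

The determinant is -268.

Expand along row 1:
  + (3) · M_11   where M_11 = det([3 4 -4; -1 -5 -2; -2 3 -5]) = 141
  − (-4) · M_12   where M_12 = det([1 4 -4; 5 -5 -2; 1 3 -5]) = 43
  + (-3) · M_13   where M_13 = det([1 3 -4; 5 -1 -2; 1 -2 -5]) = 106
  − (-5) · M_14   where M_14 = det([1 3 4; 5 -1 -5; 1 -2 3]) = -109
det = (+1)·(3)·(141) + (-1)·(-4)·(43) + (+1)·(-3)·(106) + (-1)·(-5)·(-109) = -268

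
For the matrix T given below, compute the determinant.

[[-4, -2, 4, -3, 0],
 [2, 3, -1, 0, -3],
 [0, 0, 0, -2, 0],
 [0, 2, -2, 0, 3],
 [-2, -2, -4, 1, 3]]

|T| = -456

Expand along row 3 (it has 4 zeros):
  − (-2) · M_34   where M_34 = det([-4 -2 4 0; 2 3 -1 -3; 0 2 -2 3; -2 -2 -4 3]) = -228
det = (-1)·(-2)·(-228) = -456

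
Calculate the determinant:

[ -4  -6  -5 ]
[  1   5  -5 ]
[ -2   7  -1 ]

-271

Expand along column 1:
  + (-4) · |5 -5; 7 -1| = (-4)·(-5 − (-35)) = -120
  − 1 · |-6 -5; 7 -1| = −1·(6 − (-35)) = -41
  + (-2) · |-6 -5; 5 -5| = (-2)·(30 − (-25)) = -110
Sum: (-120) + (-41) + (-110) = -271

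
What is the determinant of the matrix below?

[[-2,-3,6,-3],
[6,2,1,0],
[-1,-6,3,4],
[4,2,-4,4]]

-86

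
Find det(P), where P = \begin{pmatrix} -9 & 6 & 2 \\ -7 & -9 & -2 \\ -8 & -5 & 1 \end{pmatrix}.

Expand along column 1:
  + (-9) · |-9 -2; -5 1| = (-9)·(-9 − 10) = 171
  − (-7) · |6 2; -5 1| = −(-7)·(6 − (-10)) = 112
  + (-8) · |6 2; -9 -2| = (-8)·(-12 − (-18)) = -48
Sum: (171) + (112) + (-48) = 235

235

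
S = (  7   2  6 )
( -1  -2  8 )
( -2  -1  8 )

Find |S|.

-90

Expand along row 1:
  + 7 · |-2 8; -1 8| = 7·(-16 − (-8)) = -56
  − 2 · |-1 8; -2 8| = −2·(-8 − (-16)) = -16
  + 6 · |-1 -2; -2 -1| = 6·(1 − 4) = -18
Sum: (-56) + (-16) + (-18) = -90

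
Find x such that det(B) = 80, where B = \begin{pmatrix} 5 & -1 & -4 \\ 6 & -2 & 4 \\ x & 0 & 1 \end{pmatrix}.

Expanding along the row containing x, det(B) is linear in x: det(B) = (-12)·x + (-4).
Set (-12)·x + (-4) = 80  ⇒  (-12)·x = 84  ⇒  x = -7.

x = -7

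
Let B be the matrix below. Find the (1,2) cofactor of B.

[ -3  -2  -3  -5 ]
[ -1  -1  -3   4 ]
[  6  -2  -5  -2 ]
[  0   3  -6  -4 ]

224

Delete row 1 and column 2; the remaining 3×3 submatrix is [-1 -3 4; 6 -5 -2; 0 -6 -4].
Its determinant is -224.
The cofactor carries sign (−1)^(1+2) = −1, so C_{1,2} = −(-224) = 224.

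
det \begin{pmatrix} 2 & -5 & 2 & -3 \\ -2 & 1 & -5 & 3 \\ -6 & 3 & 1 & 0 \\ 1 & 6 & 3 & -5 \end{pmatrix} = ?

763

Expand along row 3 (it has 1 zero):
  + (-6) · M_31   where M_31 = det([-5 2 -3; 1 -5 3; 6 3 -5]) = -133
  − (3) · M_32   where M_32 = det([2 2 -3; -2 -5 3; 1 3 -5]) = 21
  + (1) · M_33   where M_33 = det([2 -5 -3; -2 1 3; 1 6 -5]) = 28
det = (+1)·(-6)·(-133) + (-1)·(3)·(21) + (+1)·(1)·(28) = 763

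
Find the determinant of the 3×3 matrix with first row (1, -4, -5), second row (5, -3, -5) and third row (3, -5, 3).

166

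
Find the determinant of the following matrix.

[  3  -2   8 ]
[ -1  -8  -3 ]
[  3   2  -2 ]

Expand along row 1:
  + 3 · |-8 -3; 2 -2| = 3·(16 − (-6)) = 66
  − (-2) · |-1 -3; 3 -2| = −(-2)·(2 − (-9)) = 22
  + 8 · |-1 -8; 3 2| = 8·(-2 − (-24)) = 176
Sum: (66) + (22) + (176) = 264

264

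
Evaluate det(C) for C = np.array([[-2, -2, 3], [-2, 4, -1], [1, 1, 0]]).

-18

Expand along row 3:
  + 1 · |-2 3; 4 -1| = 1·(2 − 12) = -10
  − 1 · |-2 3; -2 -1| = −1·(2 − (-6)) = -8
Sum: (-10) + (-8) = -18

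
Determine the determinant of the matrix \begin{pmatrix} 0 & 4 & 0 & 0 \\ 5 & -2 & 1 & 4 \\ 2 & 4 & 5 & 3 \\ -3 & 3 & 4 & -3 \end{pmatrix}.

The determinant is 184.

Expand along row 1 (it has 3 zeros):
  − (4) · M_12   where M_12 = det([5 1 4; 2 5 3; -3 4 -3]) = -46
det = (-1)·(4)·(-46) = 184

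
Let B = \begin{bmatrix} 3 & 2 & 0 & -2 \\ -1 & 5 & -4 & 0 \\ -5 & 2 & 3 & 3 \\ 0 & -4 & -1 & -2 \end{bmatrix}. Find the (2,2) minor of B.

-19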